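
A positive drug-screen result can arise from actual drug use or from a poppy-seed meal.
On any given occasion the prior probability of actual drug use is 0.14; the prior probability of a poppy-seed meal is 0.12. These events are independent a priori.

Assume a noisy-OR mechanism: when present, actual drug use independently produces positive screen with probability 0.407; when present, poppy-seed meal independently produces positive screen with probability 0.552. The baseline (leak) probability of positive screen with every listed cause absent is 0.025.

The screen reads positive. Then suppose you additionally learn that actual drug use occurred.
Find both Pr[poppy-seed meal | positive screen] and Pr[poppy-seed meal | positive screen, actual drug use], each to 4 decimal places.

Under noisy-OR, P(positive screen | causes) = 1 − (1−0.025)·∏(1−qᵢ) over the active causes.
Enumerate the 4 (actual drug use, poppy-seed meal) configurations and weight by the priors:
  P(positive screen) = 0.025·0.86·0.88 + 0.5632·0.86·0.12 + 0.421825·0.14·0.88 + 0.740978·0.14·0.12
        = 0.018920 + 0.058122 + 0.051969 + 0.012448 = 0.141459
Keeping only the poppy-seed meal-present terms gives 0.070570, so
  P(poppy-seed meal | positive screen) = 0.070570 / 0.141459 ≈ 0.4989

Now condition on the additional information:
Weight on poppy-seed meal=true, given the evidence: 0.740978*0.12 = 0.088917
Normalizer over all consistent configurations: 0.421825*0.88 + 0.740978*0.12 = 0.460123
P(poppy-seed meal | positive screen, actual drug use) = 0.088917/0.460123 ≈ 0.1932
This is intercausal reasoning (explaining away): once actual drug use accounts for the positive screen, poppy-seed meal becomes less likely.

Pr[poppy-seed meal | positive screen] ≈ 0.4989; Pr[poppy-seed meal | positive screen, actual drug use] ≈ 0.1932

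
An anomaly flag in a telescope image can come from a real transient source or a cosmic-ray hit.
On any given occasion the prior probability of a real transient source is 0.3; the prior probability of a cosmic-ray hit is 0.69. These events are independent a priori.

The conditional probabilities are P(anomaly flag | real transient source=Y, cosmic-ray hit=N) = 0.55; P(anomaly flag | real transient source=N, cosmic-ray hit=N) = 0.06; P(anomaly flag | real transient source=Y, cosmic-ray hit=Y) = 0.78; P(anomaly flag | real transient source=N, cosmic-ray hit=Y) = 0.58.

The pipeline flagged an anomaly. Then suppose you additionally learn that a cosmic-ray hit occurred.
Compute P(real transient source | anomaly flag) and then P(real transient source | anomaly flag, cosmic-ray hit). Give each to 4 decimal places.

P(real transient source | anomaly flag) ≈ 0.4204; P(real transient source | anomaly flag, cosmic-ray hit) ≈ 0.3656

Numerator (weight on configurations with real transient source): 0.051150 + 0.161460 = 0.212610
Denominator P(anomaly flag): 0.06*0.7*0.31 + 0.58*0.7*0.69 + 0.55*0.3*0.31 + 0.78*0.3*0.69 = 0.505770
Posterior = 0.212610 / 0.505770 ≈ 0.4204

With the extra evidence:
Weight on real transient source=true, given the evidence: 0.78·0.3 = 0.234000
Normalizer over all consistent configurations: 0.58·0.7 + 0.78·0.3 = 0.640000
P(real transient source | anomaly flag, cosmic-ray hit) = 0.234000/0.640000 ≈ 0.3656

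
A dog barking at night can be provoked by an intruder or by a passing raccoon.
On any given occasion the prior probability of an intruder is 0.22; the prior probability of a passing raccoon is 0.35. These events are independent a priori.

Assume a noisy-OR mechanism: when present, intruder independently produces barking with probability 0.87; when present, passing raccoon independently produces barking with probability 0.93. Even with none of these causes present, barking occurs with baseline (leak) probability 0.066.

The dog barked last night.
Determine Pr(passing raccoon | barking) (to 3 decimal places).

Under noisy-OR, P(barking | causes) = 1 − (1−0.066)·∏(1−qᵢ) over the active causes.
By total probability over the 4 (intruder, passing raccoon) configurations:
  P(barking) = 0.066*0.78*0.65 + 0.93462*0.78*0.35 + 0.87858*0.22*0.65 + 0.991501*0.22*0.35
        = 0.033462 + 0.255151 + 0.125637 + 0.076346 = 0.490596
Configurations with passing raccoon contribute 0.331497, so
  P(passing raccoon | barking) = 0.331497 / 0.490596 ≈ 0.676

Pr(passing raccoon | barking) ≈ 0.676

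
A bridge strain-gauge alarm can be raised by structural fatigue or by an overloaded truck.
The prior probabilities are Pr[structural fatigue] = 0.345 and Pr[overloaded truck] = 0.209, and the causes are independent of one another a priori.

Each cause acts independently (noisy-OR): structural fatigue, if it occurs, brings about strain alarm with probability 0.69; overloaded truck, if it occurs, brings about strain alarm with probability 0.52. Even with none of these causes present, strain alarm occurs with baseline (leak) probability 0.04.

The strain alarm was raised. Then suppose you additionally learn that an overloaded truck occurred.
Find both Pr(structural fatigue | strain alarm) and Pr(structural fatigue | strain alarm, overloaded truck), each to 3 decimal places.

Under noisy-OR, P(strain alarm | causes) = 1 − (1−0.04)·∏(1−qᵢ) over the active causes.
For the numerator, keep only structural fatigue=true terms: 0.191681 + 0.061805 = 0.253486
Denominator P(strain alarm): 0.04·0.655·0.791 + 0.5392·0.655·0.209 + 0.7024·0.345·0.791 + 0.857152·0.345·0.209 = 0.348024
Posterior = 0.253486 / 0.348024 ≈ 0.728

Now also conditioning on overloaded truck=true:
For the numerator, keep only structural fatigue=true terms: 0.857152*0.345 = 0.295717
Normalizer over all consistent configurations: 0.5392*0.655 + 0.857152*0.345 = 0.648893
P(structural fatigue | strain alarm, overloaded truck) = 0.295717/0.648893 ≈ 0.456
This is intercausal reasoning (explaining away): once overloaded truck accounts for the strain alarm, structural fatigue becomes less likely.

Pr(structural fatigue | strain alarm) ≈ 0.728; Pr(structural fatigue | strain alarm, overloaded truck) ≈ 0.456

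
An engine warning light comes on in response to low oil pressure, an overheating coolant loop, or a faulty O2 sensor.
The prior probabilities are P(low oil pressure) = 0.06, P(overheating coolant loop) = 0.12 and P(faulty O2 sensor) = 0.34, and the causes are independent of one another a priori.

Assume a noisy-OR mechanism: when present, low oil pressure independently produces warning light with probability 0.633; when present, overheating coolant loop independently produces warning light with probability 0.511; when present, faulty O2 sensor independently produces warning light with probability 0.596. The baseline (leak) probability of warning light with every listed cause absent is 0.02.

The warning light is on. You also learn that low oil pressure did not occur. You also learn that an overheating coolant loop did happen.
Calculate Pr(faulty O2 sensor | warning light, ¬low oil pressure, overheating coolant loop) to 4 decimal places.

Pr(faulty O2 sensor | warning light, ¬low oil pressure, overheating coolant loop) ≈ 0.4437

Under noisy-OR, P(warning light | causes) = 1 − (1−0.02)·∏(1−qᵢ) over the active causes.
P(warning light | ¬low oil pressure, overheating coolant loop) = 0.52078×0.66 + 0.806395×0.34 = 0.343715 + 0.274174 = 0.617889
Restricting to configurations with faulty O2 sensor present: 0.806395×0.34 = 0.274174.
Hence the posterior is 0.274174/0.617889 ≈ 0.4437.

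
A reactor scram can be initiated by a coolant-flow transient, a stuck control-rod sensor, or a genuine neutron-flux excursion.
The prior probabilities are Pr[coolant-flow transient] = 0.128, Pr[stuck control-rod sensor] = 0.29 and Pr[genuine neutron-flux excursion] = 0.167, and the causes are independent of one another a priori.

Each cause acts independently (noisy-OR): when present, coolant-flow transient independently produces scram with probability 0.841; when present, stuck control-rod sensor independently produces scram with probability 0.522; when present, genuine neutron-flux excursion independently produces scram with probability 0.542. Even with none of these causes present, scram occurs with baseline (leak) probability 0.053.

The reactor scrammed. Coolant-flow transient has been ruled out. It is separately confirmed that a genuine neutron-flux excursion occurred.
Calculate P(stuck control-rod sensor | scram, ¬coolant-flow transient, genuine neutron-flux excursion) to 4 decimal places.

P(stuck control-rod sensor | scram, ¬coolant-flow transient, genuine neutron-flux excursion) ≈ 0.3638

Under noisy-OR, P(scram | causes) = 1 − (1−0.053)·∏(1−qᵢ) over the active causes.
Weight on stuck control-rod sensor=true, given the evidence: 0.792679×0.29 = 0.229877
The normalizing constant is 0.566274×0.71 + 0.792679×0.29 = 0.631932
Posterior = 0.229877 / 0.631932 ≈ 0.3638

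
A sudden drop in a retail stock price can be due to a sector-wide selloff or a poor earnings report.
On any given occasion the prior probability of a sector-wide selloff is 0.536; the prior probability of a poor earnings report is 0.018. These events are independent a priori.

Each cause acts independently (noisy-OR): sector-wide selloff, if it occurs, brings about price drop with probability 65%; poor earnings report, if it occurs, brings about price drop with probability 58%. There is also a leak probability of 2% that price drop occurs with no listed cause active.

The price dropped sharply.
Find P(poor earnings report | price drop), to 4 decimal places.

Under noisy-OR, P(price drop | causes) = 1 − (1−0.02)·∏(1−qᵢ) over the active causes.
Weight on poor earnings report=true, given the evidence: 0.004914 + 0.008258 = 0.013172
Denominator P(price drop): 0.02×0.464×0.982 + 0.5884×0.464×0.018 + 0.657×0.536×0.982 + 0.85594×0.536×0.018 = 0.368098
Posterior = 0.013172 / 0.368098 ≈ 0.0358

P(poor earnings report | price drop) ≈ 0.0358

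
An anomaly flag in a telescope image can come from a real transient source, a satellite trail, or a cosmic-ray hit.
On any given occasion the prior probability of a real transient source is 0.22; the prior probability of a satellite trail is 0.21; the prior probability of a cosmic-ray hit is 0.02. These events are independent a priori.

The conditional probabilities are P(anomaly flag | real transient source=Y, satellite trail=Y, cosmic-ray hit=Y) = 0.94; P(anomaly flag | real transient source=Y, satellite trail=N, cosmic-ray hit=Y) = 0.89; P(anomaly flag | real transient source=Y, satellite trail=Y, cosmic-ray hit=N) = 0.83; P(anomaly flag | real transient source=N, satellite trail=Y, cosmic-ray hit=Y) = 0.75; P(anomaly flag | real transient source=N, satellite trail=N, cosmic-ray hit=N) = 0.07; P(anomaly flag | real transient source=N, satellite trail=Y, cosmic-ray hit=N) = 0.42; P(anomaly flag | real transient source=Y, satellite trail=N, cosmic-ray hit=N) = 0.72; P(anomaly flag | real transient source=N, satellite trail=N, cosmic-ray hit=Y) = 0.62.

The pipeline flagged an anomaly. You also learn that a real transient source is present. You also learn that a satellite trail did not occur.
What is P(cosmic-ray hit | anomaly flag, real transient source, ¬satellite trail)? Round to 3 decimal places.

P(cosmic-ray hit | anomaly flag, real transient source, ¬satellite trail) ≈ 0.025

Enumerate both values of cosmic-ray hit and weight by the priors:
  P(anomaly flag | real transient source, ¬satellite trail) = 0.72×0.98 + 0.89×0.02
        = 0.705600 + 0.017800 = 0.723400
Configurations with cosmic-ray hit contribute 0.017800, so
  P(cosmic-ray hit | anomaly flag, real transient source, ¬satellite trail) = 0.017800 / 0.723400 ≈ 0.025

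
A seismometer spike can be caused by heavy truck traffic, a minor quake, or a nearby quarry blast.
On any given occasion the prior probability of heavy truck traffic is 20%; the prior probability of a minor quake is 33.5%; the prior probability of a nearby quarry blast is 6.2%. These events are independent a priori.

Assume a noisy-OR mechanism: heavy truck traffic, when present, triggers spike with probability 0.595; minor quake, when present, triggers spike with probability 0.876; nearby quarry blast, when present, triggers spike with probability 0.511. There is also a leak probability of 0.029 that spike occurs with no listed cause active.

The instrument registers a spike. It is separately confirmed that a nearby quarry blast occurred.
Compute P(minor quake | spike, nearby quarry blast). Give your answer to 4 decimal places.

Under noisy-OR, P(spike | causes) = 1 − (1−0.029)·∏(1−qᵢ) over the active causes.
Numerator (weight on configurations with minor quake): 0.252221 + 0.065402 = 0.317623
Normalizer over all consistent configurations: 0.525181*0.8*0.665 + 0.941122*0.8*0.335 + 0.807698*0.2*0.665 + 0.976155*0.2*0.335 = 0.704443
Posterior = 0.317623 / 0.704443 ≈ 0.4509

P(minor quake | spike, nearby quarry blast) ≈ 0.4509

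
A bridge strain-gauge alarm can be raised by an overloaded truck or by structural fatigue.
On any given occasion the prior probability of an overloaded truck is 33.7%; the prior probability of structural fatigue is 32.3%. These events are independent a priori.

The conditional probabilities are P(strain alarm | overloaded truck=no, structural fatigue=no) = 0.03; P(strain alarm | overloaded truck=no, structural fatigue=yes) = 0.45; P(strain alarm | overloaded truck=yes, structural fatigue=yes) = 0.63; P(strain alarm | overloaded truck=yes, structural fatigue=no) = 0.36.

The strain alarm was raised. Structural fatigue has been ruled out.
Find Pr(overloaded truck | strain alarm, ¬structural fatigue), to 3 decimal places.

Pr(overloaded truck | strain alarm, ¬structural fatigue) ≈ 0.859

For the numerator, keep only overloaded truck=true terms: 0.36*0.337 = 0.121320
Normalizer over all consistent configurations: 0.03*0.663 + 0.36*0.337 = 0.141210
P(overloaded truck | strain alarm, ¬structural fatigue) = 0.121320/0.141210 ≈ 0.859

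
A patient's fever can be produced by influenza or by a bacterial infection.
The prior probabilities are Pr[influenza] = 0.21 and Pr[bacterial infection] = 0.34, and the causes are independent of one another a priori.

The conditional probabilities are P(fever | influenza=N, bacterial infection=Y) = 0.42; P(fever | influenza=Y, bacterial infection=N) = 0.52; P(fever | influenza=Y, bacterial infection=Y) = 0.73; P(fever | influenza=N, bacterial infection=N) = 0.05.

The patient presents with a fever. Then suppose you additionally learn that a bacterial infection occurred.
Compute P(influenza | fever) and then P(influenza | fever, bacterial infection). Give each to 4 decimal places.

Enumerate the 4 (influenza, bacterial infection) configurations and weight by the priors:
  P(fever) = 0.05*0.79*0.66 + 0.42*0.79*0.34 + 0.52*0.21*0.66 + 0.73*0.21*0.34
        = 0.026070 + 0.112812 + 0.072072 + 0.052122 = 0.263076
The terms with influenza present sum to 0.124194, so
  P(influenza | fever) = 0.124194 / 0.263076 ≈ 0.4721

Now condition on the additional information:
By total probability over both values of influenza:
  P(fever | bacterial infection) = 0.42×0.79 + 0.73×0.21
        = 0.331800 + 0.153300 = 0.485100
Keeping only the influenza-present terms gives 0.153300, so
  P(influenza | fever, bacterial infection) = 0.153300 / 0.485100 ≈ 0.3160

P(influenza | fever) ≈ 0.4721; P(influenza | fever, bacterial infection) ≈ 0.3160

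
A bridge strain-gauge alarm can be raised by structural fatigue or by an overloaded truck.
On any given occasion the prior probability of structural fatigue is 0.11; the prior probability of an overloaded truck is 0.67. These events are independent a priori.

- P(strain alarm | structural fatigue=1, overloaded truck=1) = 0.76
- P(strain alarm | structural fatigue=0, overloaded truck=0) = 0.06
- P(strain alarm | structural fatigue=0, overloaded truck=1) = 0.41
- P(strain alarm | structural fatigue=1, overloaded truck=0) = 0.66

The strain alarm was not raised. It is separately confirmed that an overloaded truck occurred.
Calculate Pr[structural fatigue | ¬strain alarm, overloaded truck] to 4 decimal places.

Pr[structural fatigue | ¬strain alarm, overloaded truck] ≈ 0.0479

Sum P(¬strain alarm|·) weighted by the priors over both values of structural fatigue:
  P(¬strain alarm | overloaded truck) = 0.59·0.89 + 0.24·0.11
        = 0.525100 + 0.026400 = 0.551500
Keeping only the structural fatigue-present terms gives 0.026400, so
  P(structural fatigue | ¬strain alarm, overloaded truck) = 0.026400 / 0.551500 ≈ 0.0479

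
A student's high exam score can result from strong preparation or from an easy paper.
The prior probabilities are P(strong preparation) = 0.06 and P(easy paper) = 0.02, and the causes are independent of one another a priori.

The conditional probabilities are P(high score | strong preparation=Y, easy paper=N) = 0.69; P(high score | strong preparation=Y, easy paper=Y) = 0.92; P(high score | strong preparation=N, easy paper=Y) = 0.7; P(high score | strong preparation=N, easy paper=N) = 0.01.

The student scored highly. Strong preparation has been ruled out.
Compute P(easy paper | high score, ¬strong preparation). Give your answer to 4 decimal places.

P(easy paper | high score, ¬strong preparation) ≈ 0.5882

P(high score | ¬strong preparation) = 0.01×0.98 + 0.7×0.02 = 0.009800 + 0.014000 = 0.023800
The easy paper-present share is 0.7×0.02 = 0.014000.
P(easy paper | high score, ¬strong preparation) = 0.014000 / 0.023800 ≈ 0.5882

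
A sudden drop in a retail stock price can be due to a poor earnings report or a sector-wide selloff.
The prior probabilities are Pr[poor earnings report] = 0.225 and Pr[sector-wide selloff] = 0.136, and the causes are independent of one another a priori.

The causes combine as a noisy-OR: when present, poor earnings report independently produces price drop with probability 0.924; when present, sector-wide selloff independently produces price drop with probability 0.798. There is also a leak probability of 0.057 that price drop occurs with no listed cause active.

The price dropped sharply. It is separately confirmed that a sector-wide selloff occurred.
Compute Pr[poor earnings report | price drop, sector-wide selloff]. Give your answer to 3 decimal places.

Pr[poor earnings report | price drop, sector-wide selloff] ≈ 0.261

Under noisy-OR, P(price drop | causes) = 1 − (1−0.057)·∏(1−qᵢ) over the active causes.
Numerator (weight on configurations with poor earnings report): 0.985523·0.225 = 0.221743
The normalizing constant is 0.809514·0.775 + 0.985523·0.225 = 0.849116
P(poor earnings report | price drop, sector-wide selloff) = 0.221743/0.849116 ≈ 0.261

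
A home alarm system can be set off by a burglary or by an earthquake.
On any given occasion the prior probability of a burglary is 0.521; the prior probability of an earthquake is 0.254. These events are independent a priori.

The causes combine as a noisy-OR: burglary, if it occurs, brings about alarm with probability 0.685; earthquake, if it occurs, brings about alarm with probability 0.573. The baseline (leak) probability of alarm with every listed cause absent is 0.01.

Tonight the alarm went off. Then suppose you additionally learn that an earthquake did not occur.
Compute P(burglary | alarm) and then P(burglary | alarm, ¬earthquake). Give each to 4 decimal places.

P(burglary | alarm) ≈ 0.8381; P(burglary | alarm, ¬earthquake) ≈ 0.9868

Under noisy-OR, P(alarm | causes) = 1 − (1−0.01)·∏(1−qᵢ) over the active causes.
P(alarm) = 0.01×0.479×0.746 + 0.57727×0.479×0.254 + 0.68815×0.521×0.746 + 0.86684×0.521×0.254 = 0.003573 + 0.070234 + 0.267461 + 0.114712 = 0.455980
The burglary-present share is 0.267461 + 0.114712 = 0.382173.
Hence the posterior is 0.382173/0.455980 ≈ 0.8381.

With the extra evidence:
Weight on burglary=true, given the evidence: 0.68815*0.521 = 0.358526
Normalizer over all consistent configurations: 0.01*0.479 + 0.68815*0.521 = 0.363316
Posterior = 0.358526 / 0.363316 ≈ 0.9868
With earthquake excluded, burglary must carry more of the explanatory weight for the alarm.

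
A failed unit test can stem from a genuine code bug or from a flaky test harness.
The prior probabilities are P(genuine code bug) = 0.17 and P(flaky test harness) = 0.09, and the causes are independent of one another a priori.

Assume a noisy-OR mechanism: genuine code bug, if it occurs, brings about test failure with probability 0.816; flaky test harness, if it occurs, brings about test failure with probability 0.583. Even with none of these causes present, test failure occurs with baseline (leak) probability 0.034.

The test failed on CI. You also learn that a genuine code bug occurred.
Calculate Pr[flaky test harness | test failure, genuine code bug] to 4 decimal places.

Under noisy-OR, P(test failure | causes) = 1 − (1−0.034)·∏(1−qᵢ) over the active causes.
P(test failure | genuine code bug) = 0.822256×0.91 + 0.925881×0.09 = 0.748253 + 0.083329 = 0.831582
The flaky test harness-present share is 0.925881×0.09 = 0.083329.
Hence the posterior is 0.083329/0.831582 ≈ 0.1002.

Pr[flaky test harness | test failure, genuine code bug] ≈ 0.1002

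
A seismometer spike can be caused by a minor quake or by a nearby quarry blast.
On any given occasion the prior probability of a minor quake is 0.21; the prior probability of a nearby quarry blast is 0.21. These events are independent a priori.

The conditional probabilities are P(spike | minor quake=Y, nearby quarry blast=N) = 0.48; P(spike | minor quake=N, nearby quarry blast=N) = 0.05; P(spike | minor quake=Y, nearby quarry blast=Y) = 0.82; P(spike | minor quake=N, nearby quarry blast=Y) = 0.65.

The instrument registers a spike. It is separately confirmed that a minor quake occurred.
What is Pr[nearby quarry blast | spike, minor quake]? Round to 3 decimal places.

Pr[nearby quarry blast | spike, minor quake] ≈ 0.312

Numerator (weight on configurations with nearby quarry blast): 0.82×0.21 = 0.172200
The normalizing constant is 0.48×0.79 + 0.82×0.21 = 0.551400
Posterior = 0.172200 / 0.551400 ≈ 0.312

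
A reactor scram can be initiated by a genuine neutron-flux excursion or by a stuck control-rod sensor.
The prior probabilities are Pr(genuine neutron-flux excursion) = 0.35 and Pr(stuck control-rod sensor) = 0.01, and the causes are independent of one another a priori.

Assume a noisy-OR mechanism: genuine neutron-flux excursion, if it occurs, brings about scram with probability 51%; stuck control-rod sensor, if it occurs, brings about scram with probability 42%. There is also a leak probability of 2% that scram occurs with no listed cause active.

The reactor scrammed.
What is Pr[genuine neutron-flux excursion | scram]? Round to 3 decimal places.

Pr[genuine neutron-flux excursion | scram] ≈ 0.921

Under noisy-OR, P(scram | causes) = 1 − (1−0.02)·∏(1−qᵢ) over the active causes.
P(scram) = 0.02*0.65*0.99 + 0.4316*0.65*0.01 + 0.5198*0.35*0.99 + 0.721484*0.35*0.01 = 0.012870 + 0.002805 + 0.180111 + 0.002525 = 0.198311
The genuine neutron-flux excursion-present share is 0.180111 + 0.002525 = 0.182636.
Hence the posterior is 0.182636/0.198311 ≈ 0.921.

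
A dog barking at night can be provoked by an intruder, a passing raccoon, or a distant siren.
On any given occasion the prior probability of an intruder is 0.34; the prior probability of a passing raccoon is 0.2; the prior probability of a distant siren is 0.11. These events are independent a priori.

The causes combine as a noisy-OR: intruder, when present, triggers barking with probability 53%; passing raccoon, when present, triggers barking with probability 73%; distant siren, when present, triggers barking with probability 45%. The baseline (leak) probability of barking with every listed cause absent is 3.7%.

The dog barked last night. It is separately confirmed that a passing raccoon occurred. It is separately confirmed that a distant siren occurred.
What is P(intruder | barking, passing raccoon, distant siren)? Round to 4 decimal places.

P(intruder | barking, passing raccoon, distant siren) ≈ 0.3593

Under noisy-OR, P(barking | causes) = 1 − (1−0.037)·∏(1−qᵢ) over the active causes.
Numerator (weight on configurations with intruder): 0.932787·0.34 = 0.317148
Normalizer over all consistent configurations: 0.856994·0.66 + 0.932787·0.34 = 0.882764
P(intruder | barking, passing raccoon, distant siren) = 0.317148/0.882764 ≈ 0.3593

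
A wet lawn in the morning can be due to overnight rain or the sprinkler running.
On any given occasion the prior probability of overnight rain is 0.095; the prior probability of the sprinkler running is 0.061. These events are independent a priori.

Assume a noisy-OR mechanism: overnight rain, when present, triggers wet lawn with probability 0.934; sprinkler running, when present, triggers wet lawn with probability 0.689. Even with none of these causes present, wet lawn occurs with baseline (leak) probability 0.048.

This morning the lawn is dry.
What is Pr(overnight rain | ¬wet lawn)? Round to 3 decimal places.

Under noisy-OR, P(wet lawn | causes) = 1 − (1−0.048)·∏(1−qᵢ) over the active causes.
Numerator (weight on configurations with overnight rain): 0.005605 + 0.000113 = 0.005718
The normalizing constant is 0.952·0.905·0.939 + 0.296072·0.905·0.061 + 0.062832·0.095·0.939 + 0.019541·0.095·0.061 = 0.831068
Posterior = 0.005718 / 0.831068 ≈ 0.007

Pr(overnight rain | ¬wet lawn) ≈ 0.007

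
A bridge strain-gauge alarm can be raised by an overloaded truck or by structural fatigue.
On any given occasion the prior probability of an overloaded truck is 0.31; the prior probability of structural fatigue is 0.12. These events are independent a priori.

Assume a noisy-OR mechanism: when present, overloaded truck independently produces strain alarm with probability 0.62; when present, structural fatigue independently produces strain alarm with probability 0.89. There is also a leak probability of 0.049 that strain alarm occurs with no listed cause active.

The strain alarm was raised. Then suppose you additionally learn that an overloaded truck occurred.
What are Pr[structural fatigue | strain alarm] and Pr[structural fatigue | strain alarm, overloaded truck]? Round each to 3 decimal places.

Under noisy-OR, P(strain alarm | causes) = 1 − (1−0.049)·∏(1−qᵢ) over the active causes.
By total probability over the 4 (overloaded truck, structural fatigue) configurations:
  P(strain alarm) = 0.049×0.69×0.88 + 0.89539×0.69×0.12 + 0.63862×0.31×0.88 + 0.960248×0.31×0.12
        = 0.029753 + 0.074138 + 0.174216 + 0.035721 = 0.313828
Keeping only the structural fatigue-present terms gives 0.109859, so
  P(structural fatigue | strain alarm) = 0.109859 / 0.313828 ≈ 0.350

With the extra evidence:
Enumerate both values of structural fatigue and weight by the priors:
  P(strain alarm | overloaded truck) = 0.63862*0.88 + 0.960248*0.12
        = 0.561986 + 0.115230 = 0.677216
The terms with structural fatigue present sum to 0.115230, so
  P(structural fatigue | strain alarm, overloaded truck) = 0.115230 / 0.677216 ≈ 0.170
Conditioning on overloaded truck lowers the posterior on structural fatigue: the classic explaining-away effect in a common-effect structure.

Pr[structural fatigue | strain alarm] ≈ 0.350; Pr[structural fatigue | strain alarm, overloaded truck] ≈ 0.170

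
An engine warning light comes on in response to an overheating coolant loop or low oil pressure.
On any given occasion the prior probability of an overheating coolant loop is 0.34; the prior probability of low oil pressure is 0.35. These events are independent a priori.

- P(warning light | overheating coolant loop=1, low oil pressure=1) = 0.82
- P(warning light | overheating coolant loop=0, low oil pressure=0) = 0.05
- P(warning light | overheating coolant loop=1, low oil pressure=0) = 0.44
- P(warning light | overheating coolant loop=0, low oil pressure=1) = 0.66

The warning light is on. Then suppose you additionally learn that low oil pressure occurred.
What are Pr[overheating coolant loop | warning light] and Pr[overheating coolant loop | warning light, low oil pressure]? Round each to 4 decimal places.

P(warning light) = 0.05×0.66×0.65 + 0.66×0.66×0.35 + 0.44×0.34×0.65 + 0.82×0.34×0.35 = 0.021450 + 0.152460 + 0.097240 + 0.097580 = 0.368730
Of this, 0.194820 comes from 0.097240 + 0.097580 (the overheating coolant loop=true cases).
P(overheating coolant loop | warning light) = 0.194820 / 0.368730 ≈ 0.5284

Now condition on the additional information:
P(warning light | low oil pressure) = 0.66*0.66 + 0.82*0.34 = 0.435600 + 0.278800 = 0.714400
Of this, 0.278800 comes from 0.82*0.34 (the overheating coolant loop=true cases).
Hence the posterior is 0.278800/0.714400 ≈ 0.3903.
— low oil pressure explains away the evidence for overheating coolant loop.

Pr[overheating coolant loop | warning light] ≈ 0.5284; Pr[overheating coolant loop | warning light, low oil pressure] ≈ 0.3903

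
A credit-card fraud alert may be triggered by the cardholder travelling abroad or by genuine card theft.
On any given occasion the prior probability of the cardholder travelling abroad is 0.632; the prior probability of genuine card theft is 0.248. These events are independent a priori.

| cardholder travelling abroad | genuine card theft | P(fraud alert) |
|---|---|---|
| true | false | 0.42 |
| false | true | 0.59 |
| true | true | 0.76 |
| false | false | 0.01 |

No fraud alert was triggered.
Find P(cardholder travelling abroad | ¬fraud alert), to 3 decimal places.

P(cardholder travelling abroad | ¬fraud alert) ≈ 0.502

Enumerate the 4 (cardholder travelling abroad, genuine card theft) configurations and weight by the priors:
  P(¬fraud alert) = 0.99*0.368*0.752 + 0.41*0.368*0.248 + 0.58*0.632*0.752 + 0.24*0.632*0.248
        = 0.273969 + 0.037418 + 0.275653 + 0.037617 = 0.624657
The terms with cardholder travelling abroad present sum to 0.313270, so
  P(cardholder travelling abroad | ¬fraud alert) = 0.313270 / 0.624657 ≈ 0.502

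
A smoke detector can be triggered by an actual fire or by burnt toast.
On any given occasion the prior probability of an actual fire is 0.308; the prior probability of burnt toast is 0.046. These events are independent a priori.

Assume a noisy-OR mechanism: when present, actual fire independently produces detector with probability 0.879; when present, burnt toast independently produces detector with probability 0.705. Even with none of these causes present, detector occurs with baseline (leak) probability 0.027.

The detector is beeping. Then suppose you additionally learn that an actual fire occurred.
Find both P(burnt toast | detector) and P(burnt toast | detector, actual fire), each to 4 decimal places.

P(burnt toast | detector) ≈ 0.1160; P(burnt toast | detector, actual fire) ≈ 0.0501

Under noisy-OR, P(detector | causes) = 1 − (1−0.027)·∏(1−qᵢ) over the active causes.
For the numerator, keep only burnt toast=true terms: 0.022695 + 0.013676 = 0.036371
Normalizer over all consistent configurations: 0.027·0.692·0.954 + 0.712965·0.692·0.046 + 0.882267·0.308·0.954 + 0.965269·0.308·0.046 = 0.313434
P(burnt toast | detector) = 0.036371/0.313434 ≈ 0.1160

Now also conditioning on actual fire=true:
P(detector | actual fire) = 0.882267*0.954 + 0.965269*0.046 = 0.841683 + 0.044402 = 0.886085
The burnt toast-present share is 0.965269*0.046 = 0.044402.
P(burnt toast | detector, actual fire) = 0.044402 / 0.886085 ≈ 0.0501
— actual fire explains away the evidence for burnt toast.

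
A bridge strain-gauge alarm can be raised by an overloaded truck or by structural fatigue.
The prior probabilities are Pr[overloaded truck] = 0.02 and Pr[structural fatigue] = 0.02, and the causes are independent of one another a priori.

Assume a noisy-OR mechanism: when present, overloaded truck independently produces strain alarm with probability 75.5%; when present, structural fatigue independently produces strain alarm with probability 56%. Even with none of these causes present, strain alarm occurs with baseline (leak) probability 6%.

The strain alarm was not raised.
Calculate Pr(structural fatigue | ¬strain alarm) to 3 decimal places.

Pr(structural fatigue | ¬strain alarm) ≈ 0.009

Under noisy-OR, P(strain alarm | causes) = 1 − (1−0.06)·∏(1−qᵢ) over the active causes.
Enumerate the 4 (overloaded truck, structural fatigue) configurations and weight by the priors:
  P(¬strain alarm) = 0.94×0.98×0.98 + 0.4136×0.98×0.02 + 0.2303×0.02×0.98 + 0.101332×0.02×0.02
        = 0.902776 + 0.008107 + 0.004514 + 0.000041 = 0.915438
The terms with structural fatigue present sum to 0.008148, so
  P(structural fatigue | ¬strain alarm) = 0.008148 / 0.915438 ≈ 0.009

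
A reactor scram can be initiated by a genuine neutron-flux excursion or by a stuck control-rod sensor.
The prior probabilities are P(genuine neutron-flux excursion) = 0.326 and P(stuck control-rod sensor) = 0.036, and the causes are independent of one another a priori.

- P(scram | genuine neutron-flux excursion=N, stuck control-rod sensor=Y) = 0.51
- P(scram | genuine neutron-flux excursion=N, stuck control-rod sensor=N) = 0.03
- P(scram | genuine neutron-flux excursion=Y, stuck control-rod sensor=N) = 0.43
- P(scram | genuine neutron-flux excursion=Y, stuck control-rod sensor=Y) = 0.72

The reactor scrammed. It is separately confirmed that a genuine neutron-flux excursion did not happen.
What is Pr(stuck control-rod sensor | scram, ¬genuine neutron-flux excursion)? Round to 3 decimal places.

By total probability over both values of stuck control-rod sensor:
  P(scram | ¬genuine neutron-flux excursion) = 0.03*0.964 + 0.51*0.036
        = 0.028920 + 0.018360 = 0.047280
The terms with stuck control-rod sensor present sum to 0.018360, so
  P(stuck control-rod sensor | scram, ¬genuine neutron-flux excursion) = 0.018360 / 0.047280 ≈ 0.388

Pr(stuck control-rod sensor | scram, ¬genuine neutron-flux excursion) ≈ 0.388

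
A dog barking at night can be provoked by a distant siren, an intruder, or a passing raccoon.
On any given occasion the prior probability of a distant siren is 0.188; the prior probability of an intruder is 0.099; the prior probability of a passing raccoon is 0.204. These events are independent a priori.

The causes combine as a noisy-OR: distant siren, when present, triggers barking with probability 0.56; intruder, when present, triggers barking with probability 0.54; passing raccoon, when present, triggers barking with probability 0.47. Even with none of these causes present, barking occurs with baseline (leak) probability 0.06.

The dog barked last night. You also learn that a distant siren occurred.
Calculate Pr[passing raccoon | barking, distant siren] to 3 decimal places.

Under noisy-OR, P(barking | causes) = 1 − (1−0.06)·∏(1−qᵢ) over the active causes.
Numerator (weight on configurations with passing raccoon): 0.143513 + 0.018160 = 0.161673
The normalizing constant is 0.5864·0.901·0.796 + 0.780792·0.901·0.204 + 0.809744·0.099·0.796 + 0.899164·0.099·0.204 = 0.646048
P(passing raccoon | barking, distant siren) = 0.161673/0.646048 ≈ 0.250

Pr[passing raccoon | barking, distant siren] ≈ 0.250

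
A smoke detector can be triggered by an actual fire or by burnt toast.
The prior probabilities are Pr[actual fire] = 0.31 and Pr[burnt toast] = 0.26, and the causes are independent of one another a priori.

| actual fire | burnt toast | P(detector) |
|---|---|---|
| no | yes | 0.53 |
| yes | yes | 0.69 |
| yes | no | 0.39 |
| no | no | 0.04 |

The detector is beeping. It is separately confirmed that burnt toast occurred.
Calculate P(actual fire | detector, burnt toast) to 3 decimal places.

P(actual fire | detector, burnt toast) ≈ 0.369

P(detector | burnt toast) = 0.53*0.69 + 0.69*0.31 = 0.365700 + 0.213900 = 0.579600
The actual fire-present share is 0.69*0.31 = 0.213900.
P(actual fire | detector, burnt toast) = 0.213900 / 0.579600 ≈ 0.369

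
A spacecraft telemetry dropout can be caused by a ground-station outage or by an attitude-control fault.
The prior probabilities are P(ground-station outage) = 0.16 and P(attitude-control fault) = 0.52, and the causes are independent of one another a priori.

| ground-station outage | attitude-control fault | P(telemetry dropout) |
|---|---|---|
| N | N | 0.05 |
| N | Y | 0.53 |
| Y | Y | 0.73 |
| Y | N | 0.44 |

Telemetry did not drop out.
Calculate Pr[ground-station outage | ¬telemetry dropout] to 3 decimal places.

By total probability over the 4 (ground-station outage, attitude-control fault) configurations:
  P(¬telemetry dropout) = 0.95*0.84*0.48 + 0.47*0.84*0.52 + 0.56*0.16*0.48 + 0.27*0.16*0.52
        = 0.383040 + 0.205296 + 0.043008 + 0.022464 = 0.653808
Configurations with ground-station outage contribute 0.065472, so
  P(ground-station outage | ¬telemetry dropout) = 0.065472 / 0.653808 ≈ 0.100

Pr[ground-station outage | ¬telemetry dropout] ≈ 0.100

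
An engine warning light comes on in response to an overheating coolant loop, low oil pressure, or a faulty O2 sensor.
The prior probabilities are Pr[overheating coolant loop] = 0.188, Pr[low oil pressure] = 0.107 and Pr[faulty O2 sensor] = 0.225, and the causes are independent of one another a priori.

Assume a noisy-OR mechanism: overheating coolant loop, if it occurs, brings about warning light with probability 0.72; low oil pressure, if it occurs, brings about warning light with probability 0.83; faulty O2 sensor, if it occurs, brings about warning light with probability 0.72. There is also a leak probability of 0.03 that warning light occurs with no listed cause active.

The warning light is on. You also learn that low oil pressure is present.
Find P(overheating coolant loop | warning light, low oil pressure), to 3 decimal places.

Under noisy-OR, P(warning light | causes) = 1 − (1−0.03)·∏(1−qᵢ) over the active causes.
P(warning light | low oil pressure) = 0.8351·0.812·0.775 + 0.953828·0.812·0.225 + 0.953828·0.188·0.775 + 0.987072·0.188·0.225 = 0.525528 + 0.174264 + 0.138973 + 0.041753 = 0.880518
Of this, 0.180726 comes from 0.138973 + 0.041753 (the overheating coolant loop=true cases).
So P(overheating coolant loop | warning light, low oil pressure) = 0.180726/0.880518 ≈ 0.205.

P(overheating coolant loop | warning light, low oil pressure) ≈ 0.205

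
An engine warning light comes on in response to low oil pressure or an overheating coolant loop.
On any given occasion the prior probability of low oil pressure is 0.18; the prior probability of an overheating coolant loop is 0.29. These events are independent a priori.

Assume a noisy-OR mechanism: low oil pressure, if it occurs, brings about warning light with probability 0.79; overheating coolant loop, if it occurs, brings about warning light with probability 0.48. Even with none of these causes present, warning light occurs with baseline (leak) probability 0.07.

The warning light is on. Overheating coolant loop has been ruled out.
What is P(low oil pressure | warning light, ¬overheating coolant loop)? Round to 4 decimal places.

P(low oil pressure | warning light, ¬overheating coolant loop) ≈ 0.7162

Under noisy-OR, P(warning light | causes) = 1 − (1−0.07)·∏(1−qᵢ) over the active causes.
Enumerate both values of low oil pressure and weight by the priors:
  P(warning light | ¬overheating coolant loop) = 0.07×0.82 + 0.8047×0.18
        = 0.057400 + 0.144846 = 0.202246
Configurations with low oil pressure contribute 0.144846, so
  P(low oil pressure | warning light, ¬overheating coolant loop) = 0.144846 / 0.202246 ≈ 0.7162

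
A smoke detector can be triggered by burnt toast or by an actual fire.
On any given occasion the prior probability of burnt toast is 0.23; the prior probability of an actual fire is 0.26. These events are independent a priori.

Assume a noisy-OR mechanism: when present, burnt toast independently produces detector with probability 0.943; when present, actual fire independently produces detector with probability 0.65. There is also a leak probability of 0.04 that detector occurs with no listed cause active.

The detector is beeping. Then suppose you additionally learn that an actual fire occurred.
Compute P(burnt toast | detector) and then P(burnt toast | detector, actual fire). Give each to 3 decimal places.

Under noisy-OR, P(detector | causes) = 1 − (1−0.04)·∏(1−qᵢ) over the active causes.
P(detector) = 0.04×0.77×0.74 + 0.664×0.77×0.26 + 0.94528×0.23×0.74 + 0.980848×0.23×0.26 = 0.022792 + 0.132933 + 0.160887 + 0.058655 = 0.375267
Of this, 0.219542 comes from 0.160887 + 0.058655 (the burnt toast=true cases).
So P(burnt toast | detector) = 0.219542/0.375267 ≈ 0.585.

Now condition on the additional information:
For the numerator, keep only burnt toast=true terms: 0.980848×0.23 = 0.225595
Denominator P(detector | actual fire): 0.664×0.77 + 0.980848×0.23 = 0.736875
P(burnt toast | detector, actual fire) = 0.225595/0.736875 ≈ 0.306

P(burnt toast | detector) ≈ 0.585; P(burnt toast | detector, actual fire) ≈ 0.306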